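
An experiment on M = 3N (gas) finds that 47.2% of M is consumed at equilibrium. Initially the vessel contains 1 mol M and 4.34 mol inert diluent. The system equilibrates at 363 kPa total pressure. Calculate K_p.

Basis: 1 mol M initially; let X = conversion of M. Extent ξ = X.
Mole table: n_M = 1 − X; n_N = 3X; n_I = 4.34 (inert).
n_T = Σnᵢ = 5.34 + 2X.
At X = 0.472: n_M = 0.528, n_N = 1.42, n_T = 6.28.
p_i = (n_i/n_T)·P. K_p = p_N^3 / (p_M) = 1.79e+04 kPa^2.

K_p = 1.79e+04 kPa^2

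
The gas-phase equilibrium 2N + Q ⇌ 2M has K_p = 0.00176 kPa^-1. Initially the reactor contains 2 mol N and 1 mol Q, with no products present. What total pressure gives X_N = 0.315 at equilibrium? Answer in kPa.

Take 2 mol N as basis and let X be its fractional conversion, so ξ = X.
Mole table: n_N = 2 − 2X; n_Q = 1 − X; n_M = 2X.
Total moles n_T = 3 − X.
K_p = p_M^2 / (p_N^2 p_Q) with p_i = (n_i/n_T)·P.
At X = 0.315: the mole-fraction product g(X) = Π y_i^ν_i = 0.8289. Since K_p = g(X)·P^{-1}, P = (g/K_p)^(1/1) = (0.8289/0.00176)^(1/1) = 471 kPa.

P = 471 kPa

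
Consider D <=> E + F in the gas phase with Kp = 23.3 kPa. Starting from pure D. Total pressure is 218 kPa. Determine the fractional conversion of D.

Let X = conversion of D (basis 1 mol D); extent of reaction ξ = X.
Mole table: n_D = 1 − X; n_E = X; n_F = X.
Total moles n_T = 1 + X.
With p_i = (n_i/n_T)P, Kp = p_E p_F / (p_D).
Substituting and setting equal to 23.3 kPa gives a polynomial in X; the root in (0,1) is X = 0.311.

X = 0.311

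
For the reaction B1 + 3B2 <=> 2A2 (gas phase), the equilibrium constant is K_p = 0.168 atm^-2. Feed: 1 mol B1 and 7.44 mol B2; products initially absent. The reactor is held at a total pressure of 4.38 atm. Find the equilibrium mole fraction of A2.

Take 1 mol B1 as basis and let X be its fractional conversion, so ξ = X.
Moles: n_B1 = 1 − X; n_B2 = 7.44 − 3X; n_A2 = 2X.
n_T = Σnᵢ = 8.44 − 2X.
With p_i = (n_i/n_T)P, K_p = p_A2^2 / (p_B1 p_B2^3).
This yields a degree-4 equation in X; solving on (0,1), X = 0.755.
Then n_A2 = 1.51, n_T = 6.93, so y_A2 = 0.218.

y_A2 = 0.218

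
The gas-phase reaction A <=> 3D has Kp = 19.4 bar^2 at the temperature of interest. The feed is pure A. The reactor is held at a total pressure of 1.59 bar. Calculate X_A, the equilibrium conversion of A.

X = 0.758

Take 1 mol A as basis and let X be its fractional conversion, so ξ = X.
Species balance: n_A = 1 − X; n_D = 3X.
n_T = Σnᵢ = 1 + 2X.
Mole fractions y_i = n_i/n_T; Kp = p_D^3 / (p_A) with p_i = y_i·P.
Substituting and setting equal to 19.4 bar^2 gives a polynomial in X; the root in (0,1) is X = 0.758.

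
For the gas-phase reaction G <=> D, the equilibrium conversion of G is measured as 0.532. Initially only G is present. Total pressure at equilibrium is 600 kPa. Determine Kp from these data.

Take 1 mol G as basis and let X be its fractional conversion, so ξ = X.
Mole table: n_G = 1 − X; n_D = X.
Since Δν = 0, n_T = 1 throughout.
At X = 0.532: n_G = 0.468, n_D = 0.532, n_T = 1.
p_i = (n_i/n_T)·P. Kp = p_D / (p_G) = 1.14.

Kp = 1.14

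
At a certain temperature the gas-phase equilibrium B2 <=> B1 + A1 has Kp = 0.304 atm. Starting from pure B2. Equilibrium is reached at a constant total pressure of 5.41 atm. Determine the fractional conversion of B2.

X = 0.231

Basis: 1 mol B2 initially; let X = conversion of B2. Extent ξ = X.
Mole table: n_B2 = 1 − X; n_B1 = X; n_A1 = X.
Total moles n_T = 1 + X.
y_i = n_i/n_T, p_i = y_i·P. Kp = p_B1 p_A1 / (p_B2).
This yields a degree-2 equation in X; solving on (0,1), X = 0.231.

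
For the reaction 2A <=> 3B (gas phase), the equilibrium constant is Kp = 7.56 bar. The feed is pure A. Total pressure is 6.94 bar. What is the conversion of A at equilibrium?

X = 0.478

Take 1 mol A as basis and let X be its fractional conversion, so ξ = 0.5X.
Species balance: n_A = 1 − X; n_B = 1.5X.
Total moles n_T = 1 + 0.5X.
With p_i = (n_i/n_T)P, Kp = p_B^3 / (p_A^2).
This yields a degree-3 equation in X; solving on (0,1), X = 0.478.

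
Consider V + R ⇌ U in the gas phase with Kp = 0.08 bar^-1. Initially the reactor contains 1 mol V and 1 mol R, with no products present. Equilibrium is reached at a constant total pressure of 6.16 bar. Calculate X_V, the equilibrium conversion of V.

Take 1 mol V as basis and let X be its fractional conversion, so ξ = X.
Mole table: n_V = 1 − X; n_R = 1 − X; n_U = X.
n_T = Σnᵢ = 2 − X.
With p_i = (n_i/n_T)P, Kp = p_U / (p_V p_R).
This yields a degree-2 equation in X; solving on (0,1), X = 0.182.

X = 0.182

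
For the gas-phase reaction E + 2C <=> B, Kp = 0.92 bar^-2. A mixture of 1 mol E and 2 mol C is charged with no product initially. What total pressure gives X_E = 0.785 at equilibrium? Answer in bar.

Let X = conversion of E (basis 1 mol E); extent of reaction ξ = X.
At extent ξ: n_E = 1 − X; n_C = 2 − 2X; n_B = X.
Summing: n_T = 3 − 2X.
Kp = p_B / (p_E p_C^2) with p_i = (n_i/n_T)·P.
At X = 0.785: the mole-fraction product g(X) = Π y_i^ν_i = 40.38. Since Kp = g(X)·P^{-2}, P = (g/Kp)^(1/2) = (40.38/0.92)^(1/2) = 6.63 bar.

P = 6.63 bar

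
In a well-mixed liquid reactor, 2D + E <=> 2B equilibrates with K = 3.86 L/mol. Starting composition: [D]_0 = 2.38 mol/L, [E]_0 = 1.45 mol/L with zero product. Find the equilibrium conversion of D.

X = 0.623

Let X = conversion of D; extent ξ = 2.38X/2 mol/L.
Concentrations: [D] = 2.38 − 2.38X; [E] = 1.45 − 1.19X; [B] = 2.38X.
K = [B]^2 / ([D]^2 [E]).
Solving K = 3.86 for X ∈ (0,1): X = 0.623.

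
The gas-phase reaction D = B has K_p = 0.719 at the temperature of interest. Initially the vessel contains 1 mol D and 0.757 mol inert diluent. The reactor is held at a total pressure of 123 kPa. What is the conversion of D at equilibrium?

Take 1 mol D as basis and let X be its fractional conversion, so ξ = X.
At extent ξ: n_D = 1 − X; n_B = X; n_I = 0.757 (inert).
n_T stays at 1.76 (no change in mole number).
y_i = n_i/n_T, p_i = y_i·P. K_p = p_B / (p_D).
This yields a degree-1 equation in X; solving on (0,1), X = 0.418.

X = 0.418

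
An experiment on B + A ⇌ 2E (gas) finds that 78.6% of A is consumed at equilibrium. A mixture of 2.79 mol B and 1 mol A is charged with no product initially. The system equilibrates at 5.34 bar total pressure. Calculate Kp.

Kp = 5.76

Take 1 mol A as basis and let X be its fractional conversion, so ξ = X.
At extent ξ: n_B = 2.79 − X; n_A = 1 − X; n_E = 2X.
Since Δν = 0, n_T = 3.79 throughout.
At X = 0.786: n_B = 2, n_A = 0.214, n_E = 1.57, n_T = 3.79.
p_i = (n_i/n_T)·P. Kp = p_E^2 / (p_B p_A) = 5.76.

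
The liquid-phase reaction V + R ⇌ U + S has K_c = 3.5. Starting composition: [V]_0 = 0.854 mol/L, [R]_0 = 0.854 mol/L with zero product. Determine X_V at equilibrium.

X = 0.652

Let X = conversion of V; extent ξ = 0.854·X mol/L.
Concentrations: [V] = 0.854 − 0.854X; [R] = 0.854 − 0.854X; [U] = 0.854X; [S] = 0.854X.
K_c = [U] [S] / ([V] [R]).
Setting equal to 3.5 and solving for X on (0,1) gives X = 0.652.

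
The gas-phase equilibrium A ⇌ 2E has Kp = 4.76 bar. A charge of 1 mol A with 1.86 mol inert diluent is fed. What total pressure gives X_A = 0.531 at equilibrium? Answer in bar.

Basis: 1 mol A initially; let X = conversion of A. Extent ξ = X.
Mole table: n_A = 1 − X; n_E = 2X; n_I = 1.86 (inert).
Total moles n_T = 2.86 + X.
Kp = p_E^2 / (p_A) with p_i = (n_i/n_T)·P.
At X = 0.531: the mole-fraction product g(X) = Π y_i^ν_i = 0.7092. Since Kp = g(X)·P^{1}, P = (Kp/g)^(1/1) = (4.76/0.7092)^(1/1) = 6.71 bar.

P = 6.71 bar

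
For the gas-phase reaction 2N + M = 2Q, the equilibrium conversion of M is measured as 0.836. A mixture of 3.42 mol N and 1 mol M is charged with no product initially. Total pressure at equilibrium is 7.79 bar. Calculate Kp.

Take 1 mol M as basis and let X be its fractional conversion, so ξ = X.
Mole table: n_N = 3.42 − 2X; n_M = 1 − X; n_Q = 2X.
n_T = Σnᵢ = 4.42 − X.
At X = 0.836: n_N = 1.75, n_M = 0.164, n_Q = 1.67, n_T = 3.58.
p_i = (n_i/n_T)·P. Kp = p_Q^2 / (p_N^2 p_M) = 2.57 bar^-1.

Kp = 2.57 bar^-1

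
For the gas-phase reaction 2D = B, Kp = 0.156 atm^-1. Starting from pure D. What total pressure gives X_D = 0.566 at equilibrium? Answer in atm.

Take 1 mol D as basis and let X be its fractional conversion, so ξ = 0.5X.
Mole table: n_D = 1 − X; n_B = 0.5X.
Total moles n_T = 1 − 0.5X.
Kp = p_B / (p_D^2) with p_i = (n_i/n_T)·P.
At X = 0.566: the mole-fraction product g(X) = Π y_i^ν_i = 1.077. Since Kp = g(X)·P^{-1}, P = (g/Kp)^(1/1) = (1.077/0.156)^(1/1) = 6.91 atm.

P = 6.91 atm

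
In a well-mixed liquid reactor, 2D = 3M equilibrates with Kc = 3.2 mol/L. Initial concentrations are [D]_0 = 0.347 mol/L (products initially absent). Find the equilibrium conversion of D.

X = 0.669

Let X = conversion of D; extent ξ = 0.347X/2 mol/L.
Concentrations: [D] = 0.347 − 0.347X; [M] = 0.52X.
Kc = [M]^3 / ([D]^2).
Setting equal to 3.2 and solving for X on (0,1) gives X = 0.669.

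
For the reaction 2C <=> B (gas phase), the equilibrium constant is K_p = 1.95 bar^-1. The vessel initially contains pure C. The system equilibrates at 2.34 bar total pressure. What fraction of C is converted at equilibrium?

X = 0.772

Let X = conversion of C (basis 1 mol C); extent of reaction ξ = 0.5X.
Species balance: n_C = 1 − X; n_B = 0.5X.
n_T = Σnᵢ = 1 − 0.5X.
With p_i = (n_i/n_T)P, K_p = p_B / (p_C^2).
Setting this equal to 1.95 bar^-1 and taking the physical root (0 < X < 1) gives X = 0.772.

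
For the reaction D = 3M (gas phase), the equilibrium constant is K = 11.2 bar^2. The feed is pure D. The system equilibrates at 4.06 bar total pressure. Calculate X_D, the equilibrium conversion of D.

Take 1 mol D as basis and let X be its fractional conversion, so ξ = X.
Mole table: n_D = 1 − X; n_M = 3X.
Total moles n_T = 1 + 2X.
Mole fractions y_i = n_i/n_T; K = p_M^3 / (p_D) with p_i = y_i·P.
Substituting and setting equal to 11.2 bar^2 gives a polynomial in X; the root in (0,1) is X = 0.363.

X = 0.363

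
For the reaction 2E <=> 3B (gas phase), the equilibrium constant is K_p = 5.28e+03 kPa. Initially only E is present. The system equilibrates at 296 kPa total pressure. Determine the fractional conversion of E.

Basis: 1 mol E initially; let X = conversion of E. Extent ξ = 0.5X.
Moles: n_E = 1 − X; n_B = 1.5X.
Total moles n_T = 1 + 0.5X.
Mole fractions y_i = n_i/n_T; K_p = p_B^3 / (p_E^2) with p_i = y_i·P.
Equating to 5.28e+03 kPa and solving on 0 < X < 1: X = 0.756.

X = 0.756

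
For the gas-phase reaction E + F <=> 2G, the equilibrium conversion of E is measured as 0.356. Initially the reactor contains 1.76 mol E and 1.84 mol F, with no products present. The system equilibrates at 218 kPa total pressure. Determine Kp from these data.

Let X = conversion of E (basis 1.76 mol E); extent of reaction ξ = 1.76X.
At extent ξ: n_E = 1.76 − 1.76X; n_F = 1.84 − 1.76X; n_G = 3.52X.
Since Δν = 0, n_T = 3.6 throughout.
At X = 0.356: n_E = 1.13, n_F = 1.21, n_G = 1.25, n_T = 3.6.
p_i = (n_i/n_T)·P. Kp = p_G^2 / (p_E p_F) = 1.14.

Kp = 1.14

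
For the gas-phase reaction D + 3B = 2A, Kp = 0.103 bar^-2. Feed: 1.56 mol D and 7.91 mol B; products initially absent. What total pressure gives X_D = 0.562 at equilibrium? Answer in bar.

P = 4.2 bar

Let X = conversion of D (basis 1.56 mol D); extent of reaction ξ = 1.56X.
Moles: n_D = 1.56 − 1.56X; n_B = 7.91 − 4.68X; n_A = 3.12X.
Summing: n_T = 9.47 − 3.12X.
Kp = p_A^2 / (p_D p_B^3) with p_i = (n_i/n_T)·P.
At X = 0.562: the mole-fraction product g(X) = Π y_i^ν_i = 1.82. Since Kp = g(X)·P^{-2}, P = (g/Kp)^(1/2) = (1.82/0.103)^(1/2) = 4.2 bar.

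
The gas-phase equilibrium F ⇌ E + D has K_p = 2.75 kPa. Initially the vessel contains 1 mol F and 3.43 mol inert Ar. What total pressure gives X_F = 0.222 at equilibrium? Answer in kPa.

P = 202 kPa

Let X = conversion of F (basis 1 mol F); extent of reaction ξ = X.
Moles: n_F = 1 − X; n_E = X; n_D = X; n_I = 3.43 (inert).
n_T = Σnᵢ = 4.43 + X.
K_p = p_E p_D / (p_F) with p_i = (n_i/n_T)·P.
At X = 0.222: the mole-fraction product g(X) = Π y_i^ν_i = 0.01362. Since K_p = g(X)·P^{1}, P = (K_p/g)^(1/1) = (2.75/0.01362)^(1/1) = 202 kPa.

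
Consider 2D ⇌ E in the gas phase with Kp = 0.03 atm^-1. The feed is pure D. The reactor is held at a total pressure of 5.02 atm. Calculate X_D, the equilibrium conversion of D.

X = 0.210

Basis: 1 mol D initially; let X = conversion of D. Extent ξ = 0.5X.
Moles: n_D = 1 − X; n_E = 0.5X.
Total moles n_T = 1 − 0.5X.
Mole fractions y_i = n_i/n_T; Kp = p_E / (p_D^2) with p_i = y_i·P.
Substituting and setting equal to 0.03 atm^-1 gives a polynomial in X; the root in (0,1) is X = 0.210.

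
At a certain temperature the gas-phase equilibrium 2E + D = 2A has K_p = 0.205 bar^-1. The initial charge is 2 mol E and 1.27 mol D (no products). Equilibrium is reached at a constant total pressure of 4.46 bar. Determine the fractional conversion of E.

Take 2 mol E as basis and let X be its fractional conversion, so ξ = X.
Species balance: n_E = 2 − 2X; n_D = 1.27 − X; n_A = 2X.
Summing: n_T = 3.27 − X.
y_i = n_i/n_T, p_i = y_i·P. K_p = p_A^2 / (p_E^2 p_D).
This yields a degree-3 equation in X; solving on (0,1), X = 0.349.

X = 0.349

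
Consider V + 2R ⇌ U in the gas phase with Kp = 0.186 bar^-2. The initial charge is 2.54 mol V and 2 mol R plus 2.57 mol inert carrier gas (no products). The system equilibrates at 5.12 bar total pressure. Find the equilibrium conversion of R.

Let X = conversion of R (basis 2 mol R); extent of reaction ξ = X.
Species balance: n_V = 2.54 − X; n_R = 2 − 2X; n_U = X; n_I = 2.57 (inert).
Summing: n_T = 7.11 − 2X.
With p_i = (n_i/n_T)P, Kp = p_U / (p_V p_R^2).
Substituting and setting equal to 0.186 bar^-2 gives a polynomial in X; the root in (0,1) is X = 0.390.

X = 0.390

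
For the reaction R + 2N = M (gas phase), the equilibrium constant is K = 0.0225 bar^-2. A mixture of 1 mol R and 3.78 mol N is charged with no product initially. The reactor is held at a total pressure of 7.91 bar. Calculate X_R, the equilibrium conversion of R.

Basis: 1 mol R initially; let X = conversion of R. Extent ξ = X.
At extent ξ: n_R = 1 − X; n_N = 3.78 − 2X; n_M = X.
Summing: n_T = 4.78 − 2X.
y_i = n_i/n_T, p_i = y_i·P. K = p_M / (p_R p_N^2).
Setting this equal to 0.0225 bar^-2 and taking the physical root (0 < X < 1) gives X = 0.438.

X = 0.438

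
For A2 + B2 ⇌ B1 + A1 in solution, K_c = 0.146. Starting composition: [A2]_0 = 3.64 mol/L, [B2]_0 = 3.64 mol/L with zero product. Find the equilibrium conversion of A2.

Let X = conversion of A2; extent ξ = 3.64·X mol/L.
Concentrations: [A2] = 3.64 − 3.64X; [B2] = 3.64 − 3.64X; [B1] = 3.64X; [A1] = 3.64X.
K_c = [B1] [A1] / ([A2] [B2]).
This equals 0.146 at X = 0.276 (the root in 0 < X < 1).

X = 0.276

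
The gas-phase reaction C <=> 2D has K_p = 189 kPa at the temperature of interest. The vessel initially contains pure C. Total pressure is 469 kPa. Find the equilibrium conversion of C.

Let X = conversion of C (basis 1 mol C); extent of reaction ξ = X.
At extent ξ: n_C = 1 − X; n_D = 2X.
n_T = Σnᵢ = 1 + X.
y_i = n_i/n_T, p_i = y_i·P. K_p = p_D^2 / (p_C).
This yields a degree-2 equation in X; solving on (0,1), X = 0.303.

X = 0.303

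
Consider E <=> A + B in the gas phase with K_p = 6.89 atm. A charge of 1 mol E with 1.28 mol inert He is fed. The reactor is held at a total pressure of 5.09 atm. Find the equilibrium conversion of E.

X = 0.835

Take 1 mol E as basis and let X be its fractional conversion, so ξ = X.
Mole table: n_E = 1 − X; n_A = X; n_B = X; n_I = 1.28 (inert).
Total moles n_T = 2.28 + X.
Mole fractions y_i = n_i/n_T; K_p = p_A p_B / (p_E) with p_i = y_i·P.
This yields a degree-2 equation in X; solving on (0,1), X = 0.835.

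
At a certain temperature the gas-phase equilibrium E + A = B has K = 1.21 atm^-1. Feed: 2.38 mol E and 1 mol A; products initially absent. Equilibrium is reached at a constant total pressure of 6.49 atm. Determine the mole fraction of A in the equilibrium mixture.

Basis: 1 mol A initially; let X = conversion of A. Extent ξ = X.
Mole table: n_E = 2.38 − X; n_A = 1 − X; n_B = X.
n_T = Σnᵢ = 3.38 − X.
With p_i = (n_i/n_T)P, K = p_B / (p_E p_A).
Setting this equal to 1.21 atm^-1 and taking the physical root (0 < X < 1) gives X = 0.827.
Then n_A = 0.173, n_T = 2.55, so y_A = 0.068.

y_A = 0.068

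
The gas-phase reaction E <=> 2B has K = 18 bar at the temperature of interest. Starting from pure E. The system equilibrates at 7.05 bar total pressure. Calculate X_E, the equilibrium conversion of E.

X = 0.624

Take 1 mol E as basis and let X be its fractional conversion, so ξ = X.
Mole table: n_E = 1 − X; n_B = 2X.
Summing: n_T = 1 + X.
With p_i = (n_i/n_T)P, K = p_B^2 / (p_E).
Setting this equal to 18 bar and taking the physical root (0 < X < 1) gives X = 0.624.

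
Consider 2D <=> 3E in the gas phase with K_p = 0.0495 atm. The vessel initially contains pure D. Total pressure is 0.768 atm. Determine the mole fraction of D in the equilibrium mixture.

y_D = 0.688

Let X = conversion of D (basis 1 mol D); extent of reaction ξ = 0.5X.
Mole table: n_D = 1 − X; n_E = 1.5X.
Total moles n_T = 1 + 0.5X.
Mole fractions y_i = n_i/n_T; K_p = p_E^3 / (p_D^2) with p_i = y_i·P.
Substituting and setting equal to 0.0495 atm gives a polynomial in X; the root in (0,1) is X = 0.232.
Then n_D = 0.768, n_T = 1.12, so y_D = 0.688.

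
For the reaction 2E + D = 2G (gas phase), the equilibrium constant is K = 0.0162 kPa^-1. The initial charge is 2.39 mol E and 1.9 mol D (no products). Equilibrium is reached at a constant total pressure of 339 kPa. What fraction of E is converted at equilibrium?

Let X = conversion of E (basis 2.39 mol E); extent of reaction ξ = 1.2X.
Species balance: n_E = 2.39 − 2.39X; n_D = 1.9 − 1.2X; n_G = 2.39X.
n_T = Σnᵢ = 4.29 − 1.2X.
Mole fractions y_i = n_i/n_T; K = p_G^2 / (p_E^2 p_D) with p_i = y_i·P.
Substituting and setting equal to 0.0162 kPa^-1 gives a polynomial in X; the root in (0,1) is X = 0.576.

X = 0.576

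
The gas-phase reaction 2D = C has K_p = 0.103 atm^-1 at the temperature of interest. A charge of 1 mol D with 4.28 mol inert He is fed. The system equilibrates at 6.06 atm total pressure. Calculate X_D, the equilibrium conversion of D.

X = 0.167

Let X = conversion of D (basis 1 mol D); extent of reaction ξ = 0.5X.
Mole table: n_D = 1 − X; n_C = 0.5X; n_I = 4.28 (inert).
Total moles n_T = 5.28 − 0.5X.
With p_i = (n_i/n_T)P, K_p = p_C / (p_D^2).
Substituting and setting equal to 0.103 atm^-1 gives a polynomial in X; the root in (0,1) is X = 0.167.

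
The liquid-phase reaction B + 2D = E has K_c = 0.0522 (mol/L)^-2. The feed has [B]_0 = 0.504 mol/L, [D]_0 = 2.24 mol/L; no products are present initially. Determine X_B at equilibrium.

X = 0.181

Let X = conversion of B; extent ξ = 0.504·X mol/L.
Concentrations: [B] = 0.504 − 0.504X; [D] = 2.24 − 1.01X; [E] = 0.504X.
K_c = [E] / ([B] [D]^2).
This equals 0.0522 at X = 0.181 (the root in 0 < X < 1).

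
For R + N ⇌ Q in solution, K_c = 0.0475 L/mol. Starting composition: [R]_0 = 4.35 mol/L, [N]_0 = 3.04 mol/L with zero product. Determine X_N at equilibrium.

X = 0.156

Let X = conversion of N; extent ξ = 3.04·X mol/L.
Concentrations: [R] = 4.35 − 3.04X; [N] = 3.04 − 3.04X; [Q] = 3.04X.
K_c = [Q] / ([R] [N]).
This equals 0.0475 at X = 0.156 (the root in 0 < X < 1).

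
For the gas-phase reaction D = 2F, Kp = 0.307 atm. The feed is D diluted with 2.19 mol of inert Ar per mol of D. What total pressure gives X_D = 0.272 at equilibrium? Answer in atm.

P = 2.61 atm

Basis: 1 mol D initially; let X = conversion of D. Extent ξ = X.
Mole table: n_D = 1 − X; n_F = 2X; n_I = 2.19 (inert).
n_T = Σnᵢ = 3.19 + X.
Kp = p_F^2 / (p_D) with p_i = (n_i/n_T)·P.
At X = 0.272: the mole-fraction product g(X) = Π y_i^ν_i = 0.1174. Since Kp = g(X)·P^{1}, P = (Kp/g)^(1/1) = (0.307/0.1174)^(1/1) = 2.61 atm.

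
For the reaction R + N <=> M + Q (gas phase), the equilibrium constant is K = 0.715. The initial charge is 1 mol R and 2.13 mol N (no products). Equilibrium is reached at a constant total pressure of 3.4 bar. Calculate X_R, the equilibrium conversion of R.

Let X = conversion of R (basis 1 mol R); extent of reaction ξ = X.
Species balance: n_R = 1 − X; n_N = 2.13 − X; n_M = X; n_Q = X.
n_T stays at 3.13 (no change in mole number).
With p_i = (n_i/n_T)P, K = p_M p_Q / (p_R p_N).
Substituting and setting equal to 0.715 gives a polynomial in X; the root in (0,1) is X = 0.630.

X = 0.630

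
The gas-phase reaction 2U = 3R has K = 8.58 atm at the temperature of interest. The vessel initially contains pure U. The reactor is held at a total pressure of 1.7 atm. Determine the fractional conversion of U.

Let X = conversion of U (basis 1 mol U); extent of reaction ξ = 0.5X.
Species balance: n_U = 1 − X; n_R = 1.5X.
n_T = Σnᵢ = 1 + 0.5X.
y_i = n_i/n_T, p_i = y_i·P. K = p_R^3 / (p_U^2).
Equating to 8.58 atm and solving on 0 < X < 1: X = 0.638.

X = 0.638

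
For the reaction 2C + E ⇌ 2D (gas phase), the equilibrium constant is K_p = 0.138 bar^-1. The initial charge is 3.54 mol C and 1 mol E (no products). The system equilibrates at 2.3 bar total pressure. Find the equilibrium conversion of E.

Let X = conversion of E (basis 1 mol E); extent of reaction ξ = X.
Species balance: n_C = 3.54 − 2X; n_E = 1 − X; n_D = 2X.
n_T = Σnᵢ = 4.54 − X.
Mole fractions y_i = n_i/n_T; K_p = p_D^2 / (p_C^2 p_E) with p_i = y_i·P.
This yields a degree-3 equation in X; solving on (0,1), X = 0.326.

X = 0.326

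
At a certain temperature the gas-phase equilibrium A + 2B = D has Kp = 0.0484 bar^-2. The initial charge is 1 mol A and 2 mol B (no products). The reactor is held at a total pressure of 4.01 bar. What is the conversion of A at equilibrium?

Basis: 1 mol A initially; let X = conversion of A. Extent ξ = X.
At extent ξ: n_A = 1 − X; n_B = 2 − 2X; n_D = X.
Summing: n_T = 3 − 2X.
With p_i = (n_i/n_T)P, Kp = p_D / (p_A p_B^2).
Setting this equal to 0.0484 bar^-2 and taking the physical root (0 < X < 1) gives X = 0.224.

X = 0.224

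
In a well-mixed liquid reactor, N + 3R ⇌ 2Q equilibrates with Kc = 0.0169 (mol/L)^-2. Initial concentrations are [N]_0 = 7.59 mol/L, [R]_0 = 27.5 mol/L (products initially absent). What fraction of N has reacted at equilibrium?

Let X = conversion of N; extent ξ = 7.59·X mol/L.
Concentrations: [N] = 7.59 − 7.59X; [R] = 27.5 − 22.8X; [Q] = 15.2X.
Kc = [Q]^2 / ([N] [R]^3).
This equals 0.0169 at X = 0.645 (the root in 0 < X < 1).

X = 0.645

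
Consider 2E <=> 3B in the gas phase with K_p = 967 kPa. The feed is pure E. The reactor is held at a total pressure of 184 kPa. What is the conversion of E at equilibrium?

Take 1 mol E as basis and let X be its fractional conversion, so ξ = 0.5X.
Moles: n_E = 1 − X; n_B = 1.5X.
Summing: n_T = 1 + 0.5X.
y_i = n_i/n_T, p_i = y_i·P. K_p = p_B^3 / (p_E^2).
Substituting and setting equal to 967 kPa gives a polynomial in X; the root in (0,1) is X = 0.642.

X = 0.642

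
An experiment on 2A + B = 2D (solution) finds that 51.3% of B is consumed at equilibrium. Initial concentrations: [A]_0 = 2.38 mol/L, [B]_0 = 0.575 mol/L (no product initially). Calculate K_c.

K_c = 0.388 L/mol

Let X = conversion of B.
Concentrations: [A] = 2.38 − 1.15X; [B] = 0.575 − 0.575X; [D] = 1.15X.
At X = 0.513: [A] = 1.79, [B] = 0.28, [D] = 0.59.
K_c = [D]^2 / ([A]^2 [B]) = 0.388 L/mol.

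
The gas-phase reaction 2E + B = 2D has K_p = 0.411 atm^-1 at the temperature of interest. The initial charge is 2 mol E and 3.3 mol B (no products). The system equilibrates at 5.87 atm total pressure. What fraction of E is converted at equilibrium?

X = 0.542

Take 2 mol E as basis and let X be its fractional conversion, so ξ = X.
Mole table: n_E = 2 − 2X; n_B = 3.3 − X; n_D = 2X.
n_T = Σnᵢ = 5.3 − X.
y_i = n_i/n_T, p_i = y_i·P. K_p = p_D^2 / (p_E^2 p_B).
Setting this equal to 0.411 atm^-1 and taking the physical root (0 < X < 1) gives X = 0.542.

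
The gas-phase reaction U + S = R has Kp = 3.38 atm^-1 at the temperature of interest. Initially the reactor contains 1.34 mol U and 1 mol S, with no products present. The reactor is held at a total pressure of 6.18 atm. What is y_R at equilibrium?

y_R = 0.592

Basis: 1 mol S initially; let X = conversion of S. Extent ξ = X.
Moles: n_U = 1.34 − X; n_S = 1 − X; n_R = X.
Summing: n_T = 2.34 − X.
y_i = n_i/n_T, p_i = y_i·P. Kp = p_R / (p_U p_S).
Equating to 3.38 atm^-1 and solving on 0 < X < 1: X = 0.870.
Then n_R = 0.87, n_T = 1.47, so y_R = 0.592.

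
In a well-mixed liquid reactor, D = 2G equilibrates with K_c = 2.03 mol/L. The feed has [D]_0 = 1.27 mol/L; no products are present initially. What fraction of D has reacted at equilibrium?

X = 0.463

Let X = conversion of D; extent ξ = 1.27·X mol/L.
Concentrations: [D] = 1.27 − 1.27X; [G] = 2.54X.
K_c = [G]^2 / ([D]).
Setting equal to 2.03 and solving for X on (0,1) gives X = 0.463.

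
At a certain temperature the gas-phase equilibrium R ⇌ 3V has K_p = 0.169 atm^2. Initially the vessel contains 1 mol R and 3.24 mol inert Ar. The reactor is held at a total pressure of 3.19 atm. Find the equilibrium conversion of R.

Take 1 mol R as basis and let X be its fractional conversion, so ξ = X.
Mole table: n_R = 1 − X; n_V = 3X; n_I = 3.24 (inert).
Summing: n_T = 4.24 + 2X.
With p_i = (n_i/n_T)P, K_p = p_V^3 / (p_R).
This yields a degree-3 equation in X; solving on (0,1), X = 0.219.

X = 0.219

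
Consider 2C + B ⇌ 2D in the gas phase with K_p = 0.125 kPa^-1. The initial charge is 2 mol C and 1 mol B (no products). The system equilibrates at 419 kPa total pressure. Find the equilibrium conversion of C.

X = 0.718

Basis: 2 mol C initially; let X = conversion of C. Extent ξ = X.
At extent ξ: n_C = 2 − 2X; n_B = 1 − X; n_D = 2X.
n_T = Σnᵢ = 3 − X.
y_i = n_i/n_T, p_i = y_i·P. K_p = p_D^2 / (p_C^2 p_B).
Equating to 0.125 kPa^-1 and solving on 0 < X < 1: X = 0.718.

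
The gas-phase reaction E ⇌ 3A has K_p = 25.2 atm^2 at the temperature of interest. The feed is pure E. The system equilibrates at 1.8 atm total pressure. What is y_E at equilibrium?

y_E = 0.095

Take 1 mol E as basis and let X be its fractional conversion, so ξ = X.
Mole table: n_E = 1 − X; n_A = 3X.
Total moles n_T = 1 + 2X.
Mole fractions y_i = n_i/n_T; K_p = p_A^3 / (p_E) with p_i = y_i·P.
Equating to 25.2 atm^2 and solving on 0 < X < 1: X = 0.760.
Then n_E = 0.24, n_T = 2.52, so y_E = 0.095.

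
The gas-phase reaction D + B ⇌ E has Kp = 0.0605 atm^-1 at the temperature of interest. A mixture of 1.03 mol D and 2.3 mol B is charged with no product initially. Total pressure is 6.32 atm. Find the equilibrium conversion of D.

Take 1.03 mol D as basis and let X be its fractional conversion, so ξ = 1.03X.
Moles: n_D = 1.03 − 1.03X; n_B = 2.3 − 1.03X; n_E = 1.03X.
Summing: n_T = 3.33 − 1.03X.
Mole fractions y_i = n_i/n_T; Kp = p_E / (p_D p_B) with p_i = y_i·P.
Setting this equal to 0.0605 atm^-1 and taking the physical root (0 < X < 1) gives X = 0.204.

X = 0.204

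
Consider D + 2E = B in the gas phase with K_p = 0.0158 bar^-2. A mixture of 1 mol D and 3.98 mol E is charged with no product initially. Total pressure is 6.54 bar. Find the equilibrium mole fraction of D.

Take 1 mol D as basis and let X be its fractional conversion, so ξ = X.
Moles: n_D = 1 − X; n_E = 3.98 − 2X; n_B = X.
Summing: n_T = 4.98 − 2X.
Mole fractions y_i = n_i/n_T; K_p = p_B / (p_D p_E^2) with p_i = y_i·P.
Equating to 0.0158 bar^-2 and solving on 0 < X < 1: X = 0.288.
Then n_D = 0.712, n_T = 4.4, so y_D = 0.162.

y_D = 0.162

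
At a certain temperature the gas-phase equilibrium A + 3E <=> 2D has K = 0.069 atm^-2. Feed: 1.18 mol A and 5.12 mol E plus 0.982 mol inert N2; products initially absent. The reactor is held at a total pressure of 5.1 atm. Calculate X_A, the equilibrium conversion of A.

Basis: 1.18 mol A initially; let X = conversion of A. Extent ξ = 1.18X.
At extent ξ: n_A = 1.18 − 1.18X; n_E = 5.12 − 3.54X; n_D = 2.36X; n_I = 0.982 (inert).
n_T = Σnᵢ = 7.28 − 2.36X.
Mole fractions y_i = n_i/n_T; K = p_D^2 / (p_A p_E^3) with p_i = y_i·P.
This yields a degree-4 equation in X; solving on (0,1), X = 0.469.

X = 0.469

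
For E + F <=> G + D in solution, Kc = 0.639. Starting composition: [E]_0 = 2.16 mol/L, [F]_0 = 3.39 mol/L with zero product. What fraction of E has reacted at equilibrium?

X = 0.545

Let X = conversion of E; extent ξ = 2.16·X mol/L.
Concentrations: [E] = 2.16 − 2.16X; [F] = 3.39 − 2.16X; [G] = 2.16X; [D] = 2.16X.
Kc = [G] [D] / ([E] [F]).
Equating to 0.639: the physical root is X = 0.545.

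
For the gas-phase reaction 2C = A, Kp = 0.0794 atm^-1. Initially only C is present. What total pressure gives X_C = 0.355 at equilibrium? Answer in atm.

Basis: 1 mol C initially; let X = conversion of C. Extent ξ = 0.5X.
At extent ξ: n_C = 1 − X; n_A = 0.5X.
Summing: n_T = 1 − 0.5X.
Kp = p_A / (p_C^2) with p_i = (n_i/n_T)·P.
At X = 0.355: the mole-fraction product g(X) = Π y_i^ν_i = 0.3509. Since Kp = g(X)·P^{-1}, P = (g/Kp)^(1/1) = (0.3509/0.0794)^(1/1) = 4.42 atm.

P = 4.42 atm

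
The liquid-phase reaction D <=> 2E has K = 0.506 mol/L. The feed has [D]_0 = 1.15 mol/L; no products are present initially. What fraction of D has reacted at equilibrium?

Let X = conversion of D; extent ξ = 1.15·X mol/L.
Concentrations: [D] = 1.15 − 1.15X; [E] = 2.3X.
K = [E]^2 / ([D]).
Equating to 0.506 mol/L: the physical root is X = 0.281.

X = 0.281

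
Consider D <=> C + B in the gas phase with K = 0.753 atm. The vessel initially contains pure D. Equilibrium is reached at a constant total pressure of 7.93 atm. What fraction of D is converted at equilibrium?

X = 0.294

Take 1 mol D as basis and let X be its fractional conversion, so ξ = X.
At extent ξ: n_D = 1 − X; n_C = X; n_B = X.
Total moles n_T = 1 + X.
With p_i = (n_i/n_T)P, K = p_C p_B / (p_D).
Substituting and setting equal to 0.753 atm gives a polynomial in X; the root in (0,1) is X = 0.294.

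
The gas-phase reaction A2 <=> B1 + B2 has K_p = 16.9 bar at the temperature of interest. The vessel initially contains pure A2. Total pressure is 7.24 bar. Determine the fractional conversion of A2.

Let X = conversion of A2 (basis 1 mol A2); extent of reaction ξ = X.
Moles: n_A2 = 1 − X; n_B1 = X; n_B2 = X.
Total moles n_T = 1 + X.
Mole fractions y_i = n_i/n_T; K_p = p_B1 p_B2 / (p_A2) with p_i = y_i·P.
Setting this equal to 16.9 bar and taking the physical root (0 < X < 1) gives X = 0.837.

X = 0.837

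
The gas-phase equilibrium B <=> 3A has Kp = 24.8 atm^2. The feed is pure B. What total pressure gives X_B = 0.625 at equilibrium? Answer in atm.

Basis: 1 mol B initially; let X = conversion of B. Extent ξ = X.
Moles: n_B = 1 − X; n_A = 3X.
Summing: n_T = 1 + 2X.
Kp = p_A^3 / (p_B) with p_i = (n_i/n_T)·P.
At X = 0.625: the mole-fraction product g(X) = Π y_i^ν_i = 3.472. Since Kp = g(X)·P^{2}, P = (Kp/g)^(1/2) = (24.8/3.472)^(1/2) = 2.67 atm.

P = 2.67 atm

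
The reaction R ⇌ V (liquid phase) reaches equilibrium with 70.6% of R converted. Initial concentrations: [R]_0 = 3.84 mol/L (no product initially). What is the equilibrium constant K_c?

Let X = conversion of R.
Concentrations: [R] = 3.84 − 3.84X; [V] = 3.84X.
At X = 0.706: [R] = 1.13, [V] = 2.71.
K_c = [V] / ([R]) = 2.4.

K_c = 2.4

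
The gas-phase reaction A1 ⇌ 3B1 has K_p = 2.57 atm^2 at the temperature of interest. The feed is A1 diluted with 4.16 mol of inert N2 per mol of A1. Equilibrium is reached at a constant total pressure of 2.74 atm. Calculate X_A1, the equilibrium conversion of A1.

Take 1 mol A1 as basis and let X be its fractional conversion, so ξ = X.
At extent ξ: n_A1 = 1 − X; n_B1 = 3X; n_I = 4.16 (inert).
Summing: n_T = 5.16 + 2X.
With p_i = (n_i/n_T)P, K_p = p_B1^3 / (p_A1).
Setting this equal to 2.57 atm^2 and taking the physical root (0 < X < 1) gives X = 0.592.

X = 0.592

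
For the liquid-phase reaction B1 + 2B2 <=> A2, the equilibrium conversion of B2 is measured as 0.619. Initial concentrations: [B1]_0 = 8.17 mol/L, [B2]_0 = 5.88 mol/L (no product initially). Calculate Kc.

Let X = conversion of B2.
Concentrations: [B1] = 8.17 − 2.94X; [B2] = 5.88 − 5.88X; [A2] = 2.94X.
At X = 0.619: [B1] = 6.35, [B2] = 2.24, [A2] = 1.82.
Kc = [A2] / ([B1] [B2]^2) = 0.0571 (mol/L)^-2.

Kc = 0.0571 (mol/L)^-2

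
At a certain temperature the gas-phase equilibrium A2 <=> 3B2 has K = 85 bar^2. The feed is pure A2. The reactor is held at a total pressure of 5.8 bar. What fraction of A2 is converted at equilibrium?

X = 0.569

Take 1 mol A2 as basis and let X be its fractional conversion, so ξ = X.
Moles: n_A2 = 1 − X; n_B2 = 3X.
Summing: n_T = 1 + 2X.
Mole fractions y_i = n_i/n_T; K = p_B2^3 / (p_A2) with p_i = y_i·P.
Equating to 85 bar^2 and solving on 0 < X < 1: X = 0.569.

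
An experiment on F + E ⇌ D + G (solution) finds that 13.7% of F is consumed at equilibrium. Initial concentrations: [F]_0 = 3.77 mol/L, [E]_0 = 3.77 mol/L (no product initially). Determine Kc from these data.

Kc = 0.0252

Let X = conversion of F.
Concentrations: [F] = 3.77 − 3.77X; [E] = 3.77 − 3.77X; [D] = 3.77X; [G] = 3.77X.
At X = 0.137: [F] = 3.25, [E] = 3.25, [D] = 0.516, [G] = 0.516.
Kc = [D] [G] / ([F] [E]) = 0.0252.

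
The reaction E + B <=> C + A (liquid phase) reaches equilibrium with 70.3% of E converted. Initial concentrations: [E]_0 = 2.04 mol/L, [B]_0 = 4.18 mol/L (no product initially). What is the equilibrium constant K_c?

K_c = 1.24

Let X = conversion of E.
Concentrations: [E] = 2.04 − 2.04X; [B] = 4.18 − 2.04X; [C] = 2.04X; [A] = 2.04X.
At X = 0.703: [E] = 0.606, [B] = 2.75, [C] = 1.43, [A] = 1.43.
K_c = [C] [A] / ([E] [B]) = 1.24.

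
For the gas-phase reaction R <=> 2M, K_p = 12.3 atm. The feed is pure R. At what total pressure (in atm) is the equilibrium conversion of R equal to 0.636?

Take 1 mol R as basis and let X be its fractional conversion, so ξ = X.
Species balance: n_R = 1 − X; n_M = 2X.
Total moles n_T = 1 + X.
K_p = p_M^2 / (p_R) with p_i = (n_i/n_T)·P.
At X = 0.636: the mole-fraction product g(X) = Π y_i^ν_i = 2.717. Since K_p = g(X)·P^{1}, P = (K_p/g)^(1/1) = (12.3/2.717)^(1/1) = 4.53 atm.

P = 4.53 atm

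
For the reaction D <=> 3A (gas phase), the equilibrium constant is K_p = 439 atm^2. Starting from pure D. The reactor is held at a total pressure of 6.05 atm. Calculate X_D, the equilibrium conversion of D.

X = 0.821

Take 1 mol D as basis and let X be its fractional conversion, so ξ = X.
Species balance: n_D = 1 − X; n_A = 3X.
n_T = Σnᵢ = 1 + 2X.
Mole fractions y_i = n_i/n_T; K_p = p_A^3 / (p_D) with p_i = y_i·P.
This yields a degree-3 equation in X; solving on (0,1), X = 0.821.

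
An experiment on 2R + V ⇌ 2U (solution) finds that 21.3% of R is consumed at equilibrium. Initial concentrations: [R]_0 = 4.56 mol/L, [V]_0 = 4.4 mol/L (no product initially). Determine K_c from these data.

Let X = conversion of R.
Concentrations: [R] = 4.56 − 4.56X; [V] = 4.4 − 2.28X; [U] = 4.56X.
At X = 0.213: [R] = 3.59, [V] = 3.91, [U] = 0.971.
K_c = [U]^2 / ([R]^2 [V]) = 0.0187 L/mol.

K_c = 0.0187 L/mol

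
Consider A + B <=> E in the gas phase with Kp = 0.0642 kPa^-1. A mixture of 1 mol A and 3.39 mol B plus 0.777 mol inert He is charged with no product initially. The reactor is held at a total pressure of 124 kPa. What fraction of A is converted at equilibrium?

X = 0.825

Let X = conversion of A (basis 1 mol A); extent of reaction ξ = X.
Species balance: n_A = 1 − X; n_B = 3.39 − X; n_E = X; n_I = 0.777 (inert).
n_T = Σnᵢ = 5.17 − X.
With p_i = (n_i/n_T)P, Kp = p_E / (p_A p_B).
Equating to 0.0642 kPa^-1 and solving on 0 < X < 1: X = 0.825.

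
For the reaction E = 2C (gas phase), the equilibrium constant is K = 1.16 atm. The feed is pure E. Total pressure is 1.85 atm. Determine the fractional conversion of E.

X = 0.368

Basis: 1 mol E initially; let X = conversion of E. Extent ξ = X.
At extent ξ: n_E = 1 − X; n_C = 2X.
Summing: n_T = 1 + X.
With p_i = (n_i/n_T)P, K = p_C^2 / (p_E).
Equating to 1.16 atm and solving on 0 < X < 1: X = 0.368.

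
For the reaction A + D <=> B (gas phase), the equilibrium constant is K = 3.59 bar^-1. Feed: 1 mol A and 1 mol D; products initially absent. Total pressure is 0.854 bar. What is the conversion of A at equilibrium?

X = 0.504

Take 1 mol A as basis and let X be its fractional conversion, so ξ = X.
Moles: n_A = 1 − X; n_D = 1 − X; n_B = X.
Total moles n_T = 2 − X.
y_i = n_i/n_T, p_i = y_i·P. K = p_B / (p_A p_D).
This yields a degree-2 equation in X; solving on (0,1), X = 0.504.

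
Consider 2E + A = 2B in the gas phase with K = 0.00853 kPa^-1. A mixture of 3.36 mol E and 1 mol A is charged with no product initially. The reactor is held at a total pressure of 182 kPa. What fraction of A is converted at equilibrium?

X = 0.515

Take 1 mol A as basis and let X be its fractional conversion, so ξ = X.
At extent ξ: n_E = 3.36 − 2X; n_A = 1 − X; n_B = 2X.
Summing: n_T = 4.36 − X.
With p_i = (n_i/n_T)P, K = p_B^2 / (p_E^2 p_A).
Equating to 0.00853 kPa^-1 and solving on 0 < X < 1: X = 0.515.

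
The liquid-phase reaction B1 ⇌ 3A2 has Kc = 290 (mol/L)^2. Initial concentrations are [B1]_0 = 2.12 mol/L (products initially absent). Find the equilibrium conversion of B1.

Let X = conversion of B1; extent ξ = 2.12·X mol/L.
Concentrations: [B1] = 2.12 − 2.12X; [A2] = 6.36X.
Kc = [A2]^3 / ([B1]).
This equals 290 at X = 0.792 (the root in 0 < X < 1).

X = 0.792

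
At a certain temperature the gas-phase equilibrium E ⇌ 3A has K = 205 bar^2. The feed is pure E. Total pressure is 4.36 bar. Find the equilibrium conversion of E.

Basis: 1 mol E initially; let X = conversion of E. Extent ξ = X.
Mole table: n_E = 1 − X; n_A = 3X.
Summing: n_T = 1 + 2X.
With p_i = (n_i/n_T)P, K = p_A^3 / (p_E).
Substituting and setting equal to 205 bar^2 gives a polynomial in X; the root in (0,1) is X = 0.807.

X = 0.807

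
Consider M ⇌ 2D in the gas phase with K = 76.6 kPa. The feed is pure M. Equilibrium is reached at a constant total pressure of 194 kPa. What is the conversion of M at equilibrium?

Let X = conversion of M (basis 1 mol M); extent of reaction ξ = X.
Species balance: n_M = 1 − X; n_D = 2X.
Summing: n_T = 1 + X.
Mole fractions y_i = n_i/n_T; K = p_D^2 / (p_M) with p_i = y_i·P.
This yields a degree-2 equation in X; solving on (0,1), X = 0.300.

X = 0.300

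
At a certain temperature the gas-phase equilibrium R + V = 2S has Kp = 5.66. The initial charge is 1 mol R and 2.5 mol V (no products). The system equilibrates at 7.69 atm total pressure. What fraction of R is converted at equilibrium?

Take 1 mol R as basis and let X be its fractional conversion, so ξ = X.
At extent ξ: n_R = 1 − X; n_V = 2.5 − X; n_S = 2X.
Since Δν = 0, n_T = 3.5 throughout.
Mole fractions y_i = n_i/n_T; Kp = p_S^2 / (p_R p_V) with p_i = y_i·P.
This yields a degree-2 equation in X; solving on (0,1), X = 0.763.

X = 0.763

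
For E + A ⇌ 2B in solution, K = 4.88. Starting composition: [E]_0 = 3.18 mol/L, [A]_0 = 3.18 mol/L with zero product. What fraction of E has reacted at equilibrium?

X = 0.525

Let X = conversion of E; extent ξ = 3.18·X mol/L.
Concentrations: [E] = 3.18 − 3.18X; [A] = 3.18 − 3.18X; [B] = 6.36X.
K = [B]^2 / ([E] [A]).
Setting equal to 4.88 and solving for X on (0,1) gives X = 0.525.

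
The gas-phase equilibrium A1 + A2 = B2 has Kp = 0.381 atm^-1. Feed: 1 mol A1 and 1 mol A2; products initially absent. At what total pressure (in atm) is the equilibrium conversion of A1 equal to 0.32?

P = 3.05 atm

Take 1 mol A1 as basis and let X be its fractional conversion, so ξ = X.
At extent ξ: n_A1 = 1 − X; n_A2 = 1 − X; n_B2 = X.
n_T = Σnᵢ = 2 − X.
Kp = p_B2 / (p_A1 p_A2) with p_i = (n_i/n_T)·P.
At X = 0.32: the mole-fraction product g(X) = Π y_i^ν_i = 1.163. Since Kp = g(X)·P^{-1}, P = (g/Kp)^(1/1) = (1.163/0.381)^(1/1) = 3.05 atm.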